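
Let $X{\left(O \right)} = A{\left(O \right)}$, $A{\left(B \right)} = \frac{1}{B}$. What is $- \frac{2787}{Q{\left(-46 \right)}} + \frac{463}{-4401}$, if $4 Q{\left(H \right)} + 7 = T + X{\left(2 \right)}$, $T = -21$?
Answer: $\frac{98099231}{242055} \approx 405.28$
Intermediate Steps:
$X{\left(O \right)} = \frac{1}{O}$
$Q{\left(H \right)} = - \frac{55}{8}$ ($Q{\left(H \right)} = - \frac{7}{4} + \frac{-21 + \frac{1}{2}}{4} = - \frac{7}{4} + \frac{1}{4} \left(- \frac{41}{2}\right) = - \frac{7}{4} - \frac{41}{8} = - \frac{55}{8}$)
$- \frac{2787}{Q{\left(-46 \right)}} + \frac{463}{-4401} = - \frac{2787}{- \frac{55}{8}} + \frac{463}{-4401} = \left(-2787\right) \left(- \frac{8}{55}\right) + 463 \left(- \frac{1}{4401}\right) = \frac{22296}{55} - \frac{463}{4401} = \frac{98099231}{242055}$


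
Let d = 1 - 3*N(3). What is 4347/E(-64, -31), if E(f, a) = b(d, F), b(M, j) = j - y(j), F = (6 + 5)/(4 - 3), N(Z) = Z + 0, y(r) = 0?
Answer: 4347/11 ≈ 395.18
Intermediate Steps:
N(Z) = Z
F = 11 (F = 11/1 = 11*1 = 11)
d = -8 (d = 1 - 3*3 = 1 - 9 = -8)
b(M, j) = j (b(M, j) = j - 1*0 = j + 0 = j)
E(f, a) = 11
4347/E(-64, -31) = 4347/11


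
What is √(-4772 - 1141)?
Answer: 9*I*√73 ≈ 76.896*I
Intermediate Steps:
√(-4772 - 1141) = √(-5913) = 9*I*√73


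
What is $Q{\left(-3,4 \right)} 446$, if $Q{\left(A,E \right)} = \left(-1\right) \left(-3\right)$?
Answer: $1338$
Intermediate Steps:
$Q{\left(A,E \right)} = 3$
$Q{\left(-3,4 \right)} 446 = 3 \cdot 446 = 1338$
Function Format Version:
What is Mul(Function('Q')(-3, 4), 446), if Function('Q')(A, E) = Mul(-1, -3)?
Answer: 1338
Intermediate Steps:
Function('Q')(A, E) = 3
Mul(Function('Q')(-3, 4), 446) = Mul(3, 446) = 1338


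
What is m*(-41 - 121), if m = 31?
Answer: -5022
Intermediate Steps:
m*(-41 - 121) = 31*(-41 - 121) = 31*(-162) = -5022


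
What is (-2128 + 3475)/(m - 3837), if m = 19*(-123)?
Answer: -449/2058 ≈ -0.21817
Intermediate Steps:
m = -2337
(-2128 + 3475)/(m - 3837) = (-2128 + 3475)/(-2337 - 3837) = 1347/(-6174) = 1347*(-1/6174) = -449/2058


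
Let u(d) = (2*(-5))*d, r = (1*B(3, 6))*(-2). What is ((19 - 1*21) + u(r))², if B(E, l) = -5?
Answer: 10404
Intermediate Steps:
r = 10 (r = (1*(-5))*(-2) = -5*(-2) = 10)
u(d) = -10*d
((19 - 1*21) + u(r))² = ((19 - 1*21) - 10*10)² = ((19 - 21) - 100)² = (-2 - 100)² = (-102)² = 10404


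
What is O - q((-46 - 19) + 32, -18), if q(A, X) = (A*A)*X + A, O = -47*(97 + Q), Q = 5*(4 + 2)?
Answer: 13666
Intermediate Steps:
Q = 30 (Q = 5*6 = 30)
O = -5969 (O = -47*(97 + 30) = -47*127 = -5969)
q(A, X) = A + X*A² (q(A, X) = A²*X + A = X*A² + A = A + X*A²)
O - q((-46 - 19) + 32, -18) = -5969 - ((-46 - 19) + 32)*(1 + ((-46 - 19) + 32)*(-18)) = -5969 - (-65 + 32)*(1 + (-65 + 32)*(-18)) = -5969 - (-33)*(1 - 33*(-18)) = -5969 - (-33)*(1 + 594) = -5969 - (-33)*595 = -5969 - 1*(-19635) = -5969 + 19635 = 13666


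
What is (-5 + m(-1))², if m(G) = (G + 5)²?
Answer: 121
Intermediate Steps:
m(G) = (5 + G)²
(-5 + m(-1))² = (-5 + (5 - 1)²)² = (-5 + 4²)² = (-5 + 16)² = 11² = 121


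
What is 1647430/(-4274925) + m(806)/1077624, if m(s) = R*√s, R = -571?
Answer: -329486/854985 - 571*√806/1077624 ≈ -0.40041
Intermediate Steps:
m(s) = -571*√s
1647430/(-4274925) + m(806)/1077624 = 1647430/(-4274925) - 571*√806/1077624 = 1647430*(-1/4274925) - 571*√806*(1/1077624) = -329486/854985 - 571*√806/1077624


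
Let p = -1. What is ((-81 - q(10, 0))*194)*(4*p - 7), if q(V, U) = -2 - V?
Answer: 147246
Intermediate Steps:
((-81 - q(10, 0))*194)*(4*p - 7) = ((-81 - (-2 - 1*10))*194)*(4*(-1) - 7) = ((-81 - (-2 - 10))*194)*(-4 - 7) = ((-81 - 1*(-12))*194)*(-11) = ((-81 + 12)*194)*(-11) = -69*194*(-11) = -13386*(-11) = 147246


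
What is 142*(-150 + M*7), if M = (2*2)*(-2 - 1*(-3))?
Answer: -17324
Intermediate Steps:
M = 4 (M = 4*(-2 + 3) = 4*1 = 4)
142*(-150 + M*7) = 142*(-150 + 4*7) = 142*(-150 + 28) = 142*(-122) = -17324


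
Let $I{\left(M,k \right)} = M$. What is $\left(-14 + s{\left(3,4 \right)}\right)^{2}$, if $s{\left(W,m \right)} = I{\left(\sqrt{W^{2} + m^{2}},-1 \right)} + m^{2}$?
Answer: $49$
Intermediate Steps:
$s{\left(W,m \right)} = m^{2} + \sqrt{W^{2} + m^{2}}$ ($s{\left(W,m \right)} = \sqrt{W^{2} + m^{2}} + m^{2} = m^{2} + \sqrt{W^{2} + m^{2}}$)
$\left(-14 + s{\left(3,4 \right)}\right)^{2} = \left(-14 + \left(4^{2} + \sqrt{3^{2} + 4^{2}}\right)\right)^{2} = \left(-14 + \left(16 + \sqrt{9 + 16}\right)\right)^{2} = \left(-14 + \left(16 + \sqrt{25}\right)\right)^{2} = \left(-14 + \left(16 + 5\right)\right)^{2} = \left(-14 + 21\right)^{2} = 7^{2} = 49$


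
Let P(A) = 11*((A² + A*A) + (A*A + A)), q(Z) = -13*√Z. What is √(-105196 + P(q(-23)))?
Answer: √(-233467 - 143*I*√23) ≈ 0.7097 - 483.18*I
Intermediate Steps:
P(A) = 11*A + 33*A² (P(A) = 11*((A² + A²) + (A² + A)) = 11*(2*A² + (A + A²)) = 11*(A + 3*A²) = 11*A + 33*A²)
√(-105196 + P(q(-23))) = √(-105196 + 11*(-13*I*√23)*(1 + 3*(-13*I*√23))) = √(-105196 + 11*(-13*I*√23)*(1 - 39*I*√23)) = √(-105196 - 143*I*√23*(1 - 39*I*√23))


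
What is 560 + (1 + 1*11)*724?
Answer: 9248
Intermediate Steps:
560 + (1 + 1*11)*724 = 560 + (1 + 11)*724 = 560 + 12*724 = 560 + 8688 = 9248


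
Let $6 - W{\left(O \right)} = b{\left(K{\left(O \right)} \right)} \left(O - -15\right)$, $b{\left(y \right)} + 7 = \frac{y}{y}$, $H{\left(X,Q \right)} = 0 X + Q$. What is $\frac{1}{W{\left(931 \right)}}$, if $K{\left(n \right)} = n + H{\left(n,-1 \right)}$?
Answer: $\frac{1}{5682} \approx 0.00017599$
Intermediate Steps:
$H{\left(X,Q \right)} = Q$ ($H{\left(X,Q \right)} = 0 + Q = Q$)
$K{\left(n \right)} = -1 + n$ ($K{\left(n \right)} = n - 1 = -1 + n$)
$b{\left(y \right)} = -6$ ($b{\left(y \right)} = -7 + \frac{y}{y} = -7 + 1 = -6$)
$W{\left(O \right)} = 96 + 6 O$ ($W{\left(O \right)} = 6 - - 6 \left(O - -15\right) = 6 - - 6 \left(O + 15\right) = 6 - - 6 \left(15 + O\right) = 6 - \left(-90 - 6 O\right) = 6 + \left(90 + 6 O\right) = 96 + 6 O$)
$\frac{1}{W{\left(931 \right)}} = \frac{1}{96 + 6 \cdot 931} = \frac{1}{96 + 5586} = \frac{1}{5682}$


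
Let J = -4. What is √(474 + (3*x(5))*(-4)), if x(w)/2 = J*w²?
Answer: √2874 ≈ 53.610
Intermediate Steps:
x(w) = -8*w² (x(w) = 2*(-4*w²) = -8*w²)
√(474 + (3*x(5))*(-4)) = √(474 + (3*(-8*5²))*(-4)) = √(474 + (3*(-8*25))*(-4)) = √(474 + (3*(-200))*(-4)) = √(474 - 600*(-4)) = √(474 + 2400) = √2874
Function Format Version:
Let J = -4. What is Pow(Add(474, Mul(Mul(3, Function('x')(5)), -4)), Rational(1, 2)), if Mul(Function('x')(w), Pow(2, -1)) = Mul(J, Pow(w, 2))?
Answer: Pow(2874, Rational(1, 2)) ≈ 53.610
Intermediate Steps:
Function('x')(w) = Mul(-8, Pow(w, 2)) (Function('x')(w) = Mul(2, Mul(-4, Pow(w, 2))) = Mul(-8, Pow(w, 2)))
Pow(Add(474, Mul(Mul(3, Function('x')(5)), -4)), Rational(1, 2)) = Pow(Add(474, Mul(Mul(3, Mul(-8, Pow(5, 2))), -4)), Rational(1, 2)) = Pow(Add(474, Mul(Mul(3, Mul(-8, 25)), -4)), Rational(1, 2)) = Pow(Add(474, Mul(Mul(3, -200), -4)), Rational(1, 2)) = Pow(Add(474, Mul(-600, -4)), Rational(1, 2)) = Pow(Add(474, 2400), Rational(1, 2)) = Pow(2874, Rational(1, 2))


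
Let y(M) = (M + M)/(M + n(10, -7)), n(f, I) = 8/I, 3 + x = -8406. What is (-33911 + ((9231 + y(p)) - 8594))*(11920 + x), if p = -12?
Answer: -2686827860/23 ≈ -1.1682e+8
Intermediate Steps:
x = -8409 (x = -3 - 8406 = -8409)
y(M) = 2*M/(-8/7 + M) (y(M) = (M + M)/(M + 8/(-7)) = (2*M)/(M + 8*(-1/7)) = (2*M)/(M - 8/7) = (2*M)/(-8/7 + M) = 2*M/(-8/7 + M))
(-33911 + ((9231 + y(p)) - 8594))*(11920 + x) = (-33911 + ((9231 + 14*(-12)/(-8 + 7*(-12))) - 8594))*(11920 - 8409) = (-33911 + ((9231 + 14*(-12)/(-8 - 84)) - 8594))*3511 = (-33911 + ((9231 + 14*(-12)/(-92)) - 8594))*3511 = (-33911 + ((9231 + 14*(-12)*(-1/92)) - 8594))*3511 = (-33911 + ((9231 + 42/23) - 8594))*3511 = (-33911 + (212355/23 - 8594))*3511 = (-33911 + 14693/23)*3511 = -765260/23*3511 = -2686827860/23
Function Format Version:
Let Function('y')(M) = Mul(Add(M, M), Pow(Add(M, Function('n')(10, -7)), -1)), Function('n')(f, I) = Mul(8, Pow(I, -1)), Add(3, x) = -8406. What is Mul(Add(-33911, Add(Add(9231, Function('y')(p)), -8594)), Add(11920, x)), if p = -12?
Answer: Rational(-2686827860, 23) ≈ -1.1682e+8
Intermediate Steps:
x = -8409 (x = Add(-3, -8406) = -8409)
Function('y')(M) = Mul(2, M, Pow(Add(Rational(-8, 7), M), -1)) (Function('y')(M) = Mul(Add(M, M), Pow(Add(M, Mul(8, Pow(-7, -1))), -1)) = Mul(Mul(2, M), Pow(Add(M, Mul(8, Rational(-1, 7))), -1)) = Mul(Mul(2, M), Pow(Add(M, Rational(-8, 7)), -1)) = Mul(Mul(2, M), Pow(Add(Rational(-8, 7), M), -1)) = Mul(2, M, Pow(Add(Rational(-8, 7), M), -1)))
Mul(Add(-33911, Add(Add(9231, Function('y')(p)), -8594)), Add(11920, x)) = Mul(Add(-33911, Add(Add(9231, Mul(14, -12, Pow(Add(-8, Mul(7, -12)), -1))), -8594)), Add(11920, -8409)) = Mul(Add(-33911, Add(Add(9231, Mul(14, -12, Pow(Add(-8, -84), -1))), -8594)), 3511) = Mul(Add(-33911, Add(Add(9231, Mul(14, -12, Pow(-92, -1))), -8594)), 3511) = Mul(Add(-33911, Add(Add(9231, Mul(14, -12, Rational(-1, 92))), -8594)), 3511) = Mul(Add(-33911, Add(Add(9231, Rational(42, 23)), -8594)), 3511) = Mul(Add(-33911, Add(Rational(212355, 23), -8594)), 3511) = Mul(Add(-33911, Rational(14693, 23)), 3511) = Mul(Rational(-765260, 23), 3511) = Rational(-2686827860, 23)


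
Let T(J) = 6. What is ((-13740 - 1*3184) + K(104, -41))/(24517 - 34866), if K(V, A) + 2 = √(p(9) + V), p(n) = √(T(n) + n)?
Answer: 16926/10349 - √(104 + √15)/10349 ≈ 1.6345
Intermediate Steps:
p(n) = √(6 + n)
K(V, A) = -2 + √(V + √15) (K(V, A) = -2 + √(√(6 + 9) + V) = -2 + √(√15 + V) = -2 + √(V + √15))
((-13740 - 1*3184) + K(104, -41))/(24517 - 34866) = ((-13740 - 1*3184) + (-2 + √(104 + √15)))/(24517 - 34866) = ((-13740 - 3184) + (-2 + √(104 + √15)))/(-10349) = (-16924 + (-2 + √(104 + √15)))*(-1/10349) = (-16926 + √(104 + √15))*(-1/10349) = 16926/10349 - √(104 + √15)/10349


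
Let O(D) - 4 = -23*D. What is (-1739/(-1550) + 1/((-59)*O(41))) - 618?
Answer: -52972274011/85871550 ≈ -616.88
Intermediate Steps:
O(D) = 4 - 23*D
(-1739/(-1550) + 1/((-59)*O(41))) - 618 = (-1739/(-1550) + 1/((-59)*(4 - 23*41))) - 618 = (-1739*(-1/1550) - 1/(59*(4 - 943))) - 618 = (1739/1550 - 1/59/(-939)) - 618 = (1739/1550 - 1/59*(-1/939)) - 618 = (1739/1550 + 1/55401) - 618 = 96343889/85871550 - 618 = -52972274011/85871550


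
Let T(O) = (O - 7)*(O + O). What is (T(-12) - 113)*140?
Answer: 48020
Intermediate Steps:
T(O) = 2*O*(-7 + O) (T(O) = (-7 + O)*(2*O) = 2*O*(-7 + O))
(T(-12) - 113)*140 = (2*(-12)*(-7 - 12) - 113)*140 = (2*(-12)*(-19) - 113)*140 = (456 - 113)*140 = 343*140 = 48020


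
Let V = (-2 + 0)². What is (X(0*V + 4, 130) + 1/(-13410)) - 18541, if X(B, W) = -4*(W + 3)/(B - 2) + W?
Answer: -250458571/13410 ≈ -18677.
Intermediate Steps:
V = 4 (V = (-2)² = 4)
X(B, W) = W - 4*(3 + W)/(-2 + B) (X(B, W) = -4*(3 + W)/(-2 + B) + W = W - 4*(3 + W)/(-2 + B))
(X(0*V + 4, 130) + 1/(-13410)) - 18541 = ((-12 - 6*130 + (0*4 + 4)*130)/(-2 + (0*4 + 4)) + 1/(-13410)) - 18541 = ((-12 - 780 + (0 + 4)*130)/(-2 + (0 + 4)) - 1/13410) - 18541 = ((-12 - 780 + 4*130)/(-2 + 4) - 1/13410) - 18541 = ((-12 - 780 + 520)/2 - 1/13410) - 18541 = ((½)*(-272) - 1/13410) - 18541 = (-136 - 1/13410) - 18541 = -1823761/13410 - 18541 = -250458571/13410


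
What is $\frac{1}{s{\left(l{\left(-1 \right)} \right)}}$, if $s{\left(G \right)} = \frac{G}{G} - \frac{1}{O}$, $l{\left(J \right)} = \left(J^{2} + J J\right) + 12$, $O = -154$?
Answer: $\frac{154}{155} \approx 0.99355$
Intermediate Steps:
$l{\left(J \right)} = 12 + 2 J^{2}$ ($l{\left(J \right)} = \left(J^{2} + J^{2}\right) + 12 = 2 J^{2} + 12 = 12 + 2 J^{2}$)
$s{\left(G \right)} = \frac{155}{154}$ ($s{\left(G \right)} = \frac{G}{G} - \frac{1}{-154} = 1 - - \frac{1}{154} = 1 + \frac{1}{154} = \frac{155}{154}$)
$\frac{1}{s{\left(l{\left(-1 \right)} \right)}} = \frac{1}{\frac{155}{154}} = \frac{154}{155}$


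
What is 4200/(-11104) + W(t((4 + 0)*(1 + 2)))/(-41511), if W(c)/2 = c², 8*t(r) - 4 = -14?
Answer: -43595225/115234536 ≈ -0.37832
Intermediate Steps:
t(r) = -5/4 (t(r) = ½ + (⅛)*(-14) = ½ - 7/4 = -5/4)
W(c) = 2*c²
4200/(-11104) + W(t((4 + 0)*(1 + 2)))/(-41511) = 4200/(-11104) + (2*(-5/4)²)/(-41511) = 4200*(-1/11104) + (2*(25/16))*(-1/41511) = -525/1388 + (25/8)*(-1/41511) = -525/1388 - 25/332088 = -43595225/115234536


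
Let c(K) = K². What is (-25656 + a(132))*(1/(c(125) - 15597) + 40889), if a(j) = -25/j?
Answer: -1292438032327/1232 ≈ -1.0491e+9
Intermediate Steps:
(-25656 + a(132))*(1/(c(125) - 15597) + 40889) = (-25656 - 25/132)*(1/(125² - 15597) + 40889) = (-25656 - 25*1/132)*(1/(15625 - 15597) + 40889) = (-25656 - 25/132)*(1/28 + 40889) = -3386617*(1/28 + 40889)/132 = -3386617/132*1144893/28 = -1292438032327/1232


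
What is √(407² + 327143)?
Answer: 2*√123198 ≈ 701.99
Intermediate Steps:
√(407² + 327143) = √(165649 + 327143) = √492792 = 2*√123198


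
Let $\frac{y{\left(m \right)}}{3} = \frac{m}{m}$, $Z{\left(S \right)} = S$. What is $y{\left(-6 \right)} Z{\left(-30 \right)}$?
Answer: $-90$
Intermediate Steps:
$y{\left(m \right)} = 3$ ($y{\left(m \right)} = 3 \frac{m}{m} = 3 \cdot 1 = 3$)
$y{\left(-6 \right)} Z{\left(-30 \right)} = 3 \left(-30\right) = -90$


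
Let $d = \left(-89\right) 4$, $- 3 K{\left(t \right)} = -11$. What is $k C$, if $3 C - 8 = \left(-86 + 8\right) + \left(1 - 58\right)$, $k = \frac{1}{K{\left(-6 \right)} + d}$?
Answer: $\frac{127}{1057} \approx 0.12015$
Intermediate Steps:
$K{\left(t \right)} = \frac{11}{3}$ ($K{\left(t \right)} = \left(- \frac{1}{3}\right) \left(-11\right) = \frac{11}{3}$)
$d = -356$
$k = - \frac{3}{1057}$ ($k = \frac{1}{\frac{11}{3} - 356} = \frac{1}{- \frac{1057}{3}} = - \frac{3}{1057} \approx -0.0028382$)
$C = - \frac{127}{3}$ ($C = \frac{8}{3} + \frac{\left(-86 + 8\right) + \left(1 - 58\right)}{3} = \frac{8}{3} + \frac{-78 + \left(1 - 58\right)}{3} = \frac{8}{3} + \frac{-78 - 57}{3} = \frac{8}{3} + \frac{1}{3} \left(-135\right) = \frac{8}{3} - 45 = - \frac{127}{3} \approx -42.333$)
$k C = \left(- \frac{3}{1057}\right) \left(- \frac{127}{3}\right) = \frac{127}{1057}$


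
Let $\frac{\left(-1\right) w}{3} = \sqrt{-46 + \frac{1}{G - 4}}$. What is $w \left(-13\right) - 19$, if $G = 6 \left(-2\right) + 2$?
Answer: $-19 + \frac{39 i \sqrt{9030}}{14} \approx -19.0 + 264.72 i$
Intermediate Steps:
$G = -10$ ($G = -12 + 2 = -10$)
$w = - \frac{3 i \sqrt{9030}}{14}$ ($w = - 3 \sqrt{-46 + \frac{1}{-10 - 4}} = - 3 \sqrt{-46 + \frac{1}{-14}} = - 3 \sqrt{-46 - \frac{1}{14}} = - 3 \sqrt{- \frac{645}{14}} = - 3 \frac{i \sqrt{9030}}{14} = - \frac{3 i \sqrt{9030}}{14} \approx - 20.363 i$)
$w \left(-13\right) - 19 = - \frac{3 i \sqrt{9030}}{14} \left(-13\right) - 19 = \frac{39 i \sqrt{9030}}{14} - 19 = -19 + \frac{39 i \sqrt{9030}}{14}$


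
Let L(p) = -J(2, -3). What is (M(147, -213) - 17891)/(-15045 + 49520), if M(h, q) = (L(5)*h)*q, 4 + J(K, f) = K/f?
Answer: -164009/34475 ≈ -4.7573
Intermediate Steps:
J(K, f) = -4 + K/f
L(p) = 14/3 (L(p) = -(-4 + 2/(-3)) = -(-4 + 2*(-⅓)) = -(-4 - ⅔) = -1*(-14/3) = 14/3)
M(h, q) = 14*h*q/3 (M(h, q) = (14*h/3)*q = 14*h*q/3)
(M(147, -213) - 17891)/(-15045 + 49520) = ((14/3)*147*(-213) - 17891)/(-15045 + 49520) = (-146118 - 17891)/34475 = -164009*1/34475 = -164009/34475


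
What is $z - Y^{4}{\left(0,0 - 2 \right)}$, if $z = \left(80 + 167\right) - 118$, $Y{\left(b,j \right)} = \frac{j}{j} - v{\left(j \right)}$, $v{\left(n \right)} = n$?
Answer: $48$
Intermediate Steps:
$Y{\left(b,j \right)} = 1 - j$ ($Y{\left(b,j \right)} = \frac{j}{j} - j = 1 - j$)
$z = 129$ ($z = 247 - 118 = 129$)
$z - Y^{4}{\left(0,0 - 2 \right)} = 129 - \left(1 - \left(0 - 2\right)\right)^{4} = 129 - \left(1 - -2\right)^{4} = 129 - \left(1 + 2\right)^{4} = 129 - 3^{4} = 129 - 81 = 48$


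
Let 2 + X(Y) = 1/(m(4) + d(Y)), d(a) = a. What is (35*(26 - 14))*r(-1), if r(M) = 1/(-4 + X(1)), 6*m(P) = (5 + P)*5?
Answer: -357/5 ≈ -71.400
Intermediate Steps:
m(P) = 25/6 + 5*P/6 (m(P) = ((5 + P)*5)/6 = (25 + 5*P)/6 = 25/6 + 5*P/6)
X(Y) = -2 + 1/(15/2 + Y) (X(Y) = -2 + 1/((25/6 + (⅚)*4) + Y) = -2 + 1/((25/6 + 10/3) + Y) = -2 + 1/(15/2 + Y))
r(M) = -17/100 (r(M) = 1/(-4 + 4*(-7 - 1*1)/(15 + 2*1)) = 1/(-4 + 4*(-7 - 1)/(15 + 2)) = 1/(-4 + 4*(-8)/17) = 1/(-4 + 4*(1/17)*(-8)) = 1/(-4 - 32/17) = 1/(-100/17) = -17/100)
(35*(26 - 14))*r(-1) = (35*(26 - 14))*(-17/100) = (35*12)*(-17/100) = 420*(-17/100) = -357/5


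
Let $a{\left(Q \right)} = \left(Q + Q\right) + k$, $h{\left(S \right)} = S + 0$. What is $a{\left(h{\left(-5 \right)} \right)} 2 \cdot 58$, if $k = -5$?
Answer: $-1740$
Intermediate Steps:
$h{\left(S \right)} = S$
$a{\left(Q \right)} = -5 + 2 Q$ ($a{\left(Q \right)} = \left(Q + Q\right) - 5 = 2 Q - 5 = -5 + 2 Q$)
$a{\left(h{\left(-5 \right)} \right)} 2 \cdot 58 = \left(-5 + 2 \left(-5\right)\right) 2 \cdot 58 = \left(-5 - 10\right) 2 \cdot 58 = \left(-15\right) 2 \cdot 58 = \left(-30\right) 58 = -1740$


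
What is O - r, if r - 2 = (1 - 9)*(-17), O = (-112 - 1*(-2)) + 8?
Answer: -240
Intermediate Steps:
O = -102 (O = (-112 + 2) + 8 = -110 + 8 = -102)
r = 138 (r = 2 + (1 - 9)*(-17) = 2 - 8*(-17) = 2 + 136 = 138)
O - r = -102 - 1*138 = -102 - 138 = -240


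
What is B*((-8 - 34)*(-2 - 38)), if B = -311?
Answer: -522480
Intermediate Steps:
B*((-8 - 34)*(-2 - 38)) = -311*(-8 - 34)*(-2 - 38) = -(-13062)*(-40) = -311*1680 = -522480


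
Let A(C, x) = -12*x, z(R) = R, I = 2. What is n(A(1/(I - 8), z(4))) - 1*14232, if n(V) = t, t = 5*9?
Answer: -14187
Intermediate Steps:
t = 45
n(V) = 45
n(A(1/(I - 8), z(4))) - 1*14232 = 45 - 1*14232 = 45 - 14232 = -14187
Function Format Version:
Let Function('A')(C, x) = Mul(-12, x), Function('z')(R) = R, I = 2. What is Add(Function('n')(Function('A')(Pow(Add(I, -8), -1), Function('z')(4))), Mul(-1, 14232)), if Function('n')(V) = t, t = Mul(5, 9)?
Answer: -14187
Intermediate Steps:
t = 45
Function('n')(V) = 45
Add(Function('n')(Function('A')(Pow(Add(I, -8), -1), Function('z')(4))), Mul(-1, 14232)) = Add(45, Mul(-1, 14232)) = Add(45, -14232) = -14187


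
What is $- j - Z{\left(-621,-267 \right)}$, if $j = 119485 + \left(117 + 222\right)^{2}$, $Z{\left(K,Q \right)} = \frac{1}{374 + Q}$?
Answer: $- \frac{25081443}{107} \approx -2.3441 \cdot 10^{5}$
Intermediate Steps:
$j = 234406$ ($j = 119485 + 339^{2} = 119485 + 114921 = 234406$)
$- j - Z{\left(-621,-267 \right)} = \left(-1\right) 234406 - \frac{1}{374 - 267} = -234406 - \frac{1}{107} = - \frac{25081443}{107}$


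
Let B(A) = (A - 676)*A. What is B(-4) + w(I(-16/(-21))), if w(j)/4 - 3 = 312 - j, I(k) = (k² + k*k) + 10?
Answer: 1735492/441 ≈ 3935.4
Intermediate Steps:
I(k) = 10 + 2*k² (I(k) = (k² + k²) + 10 = 2*k² + 10 = 10 + 2*k²)
w(j) = 1260 - 4*j (w(j) = 12 + 4*(312 - j) = 12 + (1248 - 4*j) = 1260 - 4*j)
B(A) = A*(-676 + A) (B(A) = (-676 + A)*A = A*(-676 + A))
B(-4) + w(I(-16/(-21))) = -4*(-676 - 4) + (1260 - 4*(10 + 2*(-16/(-21))²)) = -4*(-680) + (1260 - 4*(10 + 2*(-16*(-1/21))²)) = 2720 + (1260 - 4*(10 + 2*(16/21)²)) = 2720 + (1260 - 4*(10 + 2*(256/441))) = 2720 + (1260 - 4*(10 + 512/441)) = 2720 + (1260 - 4*4922/441) = 2720 + (1260 - 19688/441) = 2720 + 535972/441 = 1735492/441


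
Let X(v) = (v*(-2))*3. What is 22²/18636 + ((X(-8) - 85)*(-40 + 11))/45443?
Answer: 361990/7300653 ≈ 0.049583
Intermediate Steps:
X(v) = -6*v (X(v) = -2*v*3 = -6*v)
22²/18636 + ((X(-8) - 85)*(-40 + 11))/45443 = 22²/18636 + ((-6*(-8) - 85)*(-40 + 11))/45443 = 484*(1/18636) + ((48 - 85)*(-29))*(1/45443) = 121/4659 - 37*(-29)*(1/45443) = 121/4659 + 1073*(1/45443) = 121/4659 + 37/1567 = 361990/7300653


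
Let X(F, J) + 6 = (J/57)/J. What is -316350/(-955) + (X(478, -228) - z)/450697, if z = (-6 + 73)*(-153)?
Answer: 1625500691336/4906738239 ≈ 331.28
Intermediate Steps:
X(F, J) = -341/57 (X(F, J) = -6 + (J/57)/J = -6 + 1/57 = -341/57)
z = -10251 (z = 67*(-153) = -10251)
-316350/(-955) + (X(478, -228) - z)/450697 = -316350/(-955) + (-341/57 - 1*(-10251))/450697 = -316350*(-1/955) + (-341/57 + 10251)*(1/450697) = 63270/191 + (583966/57)*(1/450697) = 63270/191 + 583966/25689729 = 1625500691336/4906738239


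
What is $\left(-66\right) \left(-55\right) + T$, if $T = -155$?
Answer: $3475$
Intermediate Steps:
$\left(-66\right) \left(-55\right) + T = \left(-66\right) \left(-55\right) - 155 = 3630 - 155 = 3475$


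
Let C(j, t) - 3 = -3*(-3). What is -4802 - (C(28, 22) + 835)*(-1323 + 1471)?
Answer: -130158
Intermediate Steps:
C(j, t) = 12 (C(j, t) = 3 - 3*(-3) = 3 + 9 = 12)
-4802 - (C(28, 22) + 835)*(-1323 + 1471) = -4802 - (12 + 835)*(-1323 + 1471) = -4802 - 847*148 = -4802 - 1*125356 = -4802 - 125356 = -130158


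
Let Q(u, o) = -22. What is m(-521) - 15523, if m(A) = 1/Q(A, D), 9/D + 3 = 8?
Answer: -341507/22 ≈ -15523.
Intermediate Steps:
D = 9/5 (D = 9/(-3 + 8) = 9/5 ≈ 1.8000)
m(A) = -1/22 (m(A) = 1/(-22) = -1/22)
m(-521) - 15523 = -1/22 - 15523 = -341507/22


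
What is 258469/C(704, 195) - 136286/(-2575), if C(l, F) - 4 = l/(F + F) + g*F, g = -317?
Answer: 1512843200173/31035941975 ≈ 48.745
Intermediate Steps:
C(l, F) = 4 - 317*F + l/(2*F) (C(l, F) = 4 + (l/(F + F) - 317*F) = 4 + (l/((2*F)) - 317*F) = 4 + ((1/(2*F))*l - 317*F) = 4 + (l/(2*F) - 317*F) = 4 + (-317*F + l/(2*F)) = 4 - 317*F + l/(2*F))
258469/C(704, 195) - 136286/(-2575) = 258469/(4 - 317*195 + (1/2)*704/195) - 136286/(-2575) = 258469/(4 - 61815 + (1/2)*704*(1/195)) - 136286*(-1/2575) = 258469/(4 - 61815 + 352/195) + 136286/2575 = 258469/(-12052793/195) + 136286/2575 = 258469*(-195/12052793) + 136286/2575 = -50401455/12052793 + 136286/2575 = 1512843200173/31035941975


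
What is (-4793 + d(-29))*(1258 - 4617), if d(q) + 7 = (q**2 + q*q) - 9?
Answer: 10503593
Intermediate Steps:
d(q) = -16 + 2*q**2 (d(q) = -7 + ((q**2 + q*q) - 9) = -7 + ((q**2 + q**2) - 9) = -7 + (2*q**2 - 9) = -7 + (-9 + 2*q**2) = -16 + 2*q**2)
(-4793 + d(-29))*(1258 - 4617) = (-4793 + (-16 + 2*(-29)**2))*(1258 - 4617) = (-4793 + (-16 + 2*841))*(-3359) = (-4793 + (-16 + 1682))*(-3359) = (-4793 + 1666)*(-3359) = -3127*(-3359) = 10503593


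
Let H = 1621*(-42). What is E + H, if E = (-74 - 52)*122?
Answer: -83454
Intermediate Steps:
E = -15372 (E = -126*122 = -15372)
H = -68082
E + H = -15372 - 68082 = -83454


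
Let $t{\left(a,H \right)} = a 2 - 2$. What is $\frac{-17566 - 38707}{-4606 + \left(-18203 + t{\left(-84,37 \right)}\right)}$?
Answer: $\frac{56273}{22979} \approx 2.4489$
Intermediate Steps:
$t{\left(a,H \right)} = -2 + 2 a$ ($t{\left(a,H \right)} = 2 a - 2 = -2 + 2 a$)
$\frac{-17566 - 38707}{-4606 + \left(-18203 + t{\left(-84,37 \right)}\right)} = \frac{-17566 - 38707}{-4606 + \left(-18203 + \left(-2 + 2 \left(-84\right)\right)\right)} = - \frac{56273}{-4606 - 18373} = - \frac{56273}{-22979} = \left(-56273\right) \left(- \frac{1}{22979}\right) = \frac{56273}{22979}$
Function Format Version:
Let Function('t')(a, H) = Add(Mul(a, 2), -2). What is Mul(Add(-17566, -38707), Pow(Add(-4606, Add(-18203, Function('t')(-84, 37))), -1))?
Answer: Rational(56273, 22979) ≈ 2.4489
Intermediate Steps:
Function('t')(a, H) = Add(-2, Mul(2, a)) (Function('t')(a, H) = Add(Mul(2, a), -2) = Add(-2, Mul(2, a)))
Mul(Add(-17566, -38707), Pow(Add(-4606, Add(-18203, Function('t')(-84, 37))), -1)) = Mul(Add(-17566, -38707), Pow(Add(-4606, Add(-18203, Add(-2, Mul(2, -84)))), -1)) = Mul(-56273, Pow(Add(-4606, Add(-18203, Add(-2, -168))), -1)) = Mul(-56273, Pow(Add(-4606, Add(-18203, -170)), -1)) = Mul(-56273, Pow(Add(-4606, -18373), -1)) = Mul(-56273, Pow(-22979, -1)) = Mul(-56273, Rational(-1, 22979)) = Rational(56273, 22979)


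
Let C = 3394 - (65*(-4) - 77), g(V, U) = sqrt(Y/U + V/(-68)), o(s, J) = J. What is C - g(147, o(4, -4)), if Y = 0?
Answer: 3731 - 7*I*sqrt(51)/34 ≈ 3731.0 - 1.4703*I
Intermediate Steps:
g(V, U) = sqrt(17)*sqrt(-V)/34 (g(V, U) = sqrt(0/U + V/(-68)) = sqrt(0 + V*(-1/68)) = sqrt(0 - V/68) = sqrt(-V/68) = sqrt(17)*sqrt(-V)/34)
C = 3731 (C = 3394 - (-260 - 77) = 3394 - 1*(-337) = 3394 + 337 = 3731)
C - g(147, o(4, -4)) = 3731 - sqrt(17)*sqrt(-1*147)/34 = 3731 - sqrt(17)*sqrt(-147)/34 = 3731 - sqrt(17)*7*I*sqrt(3)/34 = 3731 - 7*I*sqrt(51)/34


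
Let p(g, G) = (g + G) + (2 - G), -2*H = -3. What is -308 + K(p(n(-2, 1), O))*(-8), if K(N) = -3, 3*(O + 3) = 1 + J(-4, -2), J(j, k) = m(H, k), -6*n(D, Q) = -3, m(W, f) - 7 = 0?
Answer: -284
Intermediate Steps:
H = 3/2 (H = -1/2*(-3) = 3/2 ≈ 1.5000)
m(W, f) = 7 (m(W, f) = 7 + 0 = 7)
n(D, Q) = 1/2 (n(D, Q) = -1/6*(-3) = 1/2)
J(j, k) = 7
O = -1/3 (O = -3 + (1 + 7)/3 = -3 + (1/3)*8 = -3 + 8/3 = -1/3 ≈ -0.33333)
p(g, G) = 2 + g (p(g, G) = (G + g) + (2 - G) = 2 + g)
-308 + K(p(n(-2, 1), O))*(-8) = -308 - 3*(-8) = -308 + 24 = -284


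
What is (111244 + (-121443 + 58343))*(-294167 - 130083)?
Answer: -20425092000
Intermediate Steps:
(111244 + (-121443 + 58343))*(-294167 - 130083) = (111244 - 63100)*(-424250) = 48144*(-424250) = -20425092000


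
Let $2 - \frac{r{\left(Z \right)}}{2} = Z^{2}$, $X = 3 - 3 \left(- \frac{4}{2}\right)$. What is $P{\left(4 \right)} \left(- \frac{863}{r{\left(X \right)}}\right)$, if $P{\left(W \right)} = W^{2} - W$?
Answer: $\frac{5178}{79} \approx 65.544$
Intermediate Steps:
$X = 9$ ($X = 3 - 3 \left(\left(-4\right) \frac{1}{2}\right) = 3 - -6 = 3 + 6 = 9$)
$r{\left(Z \right)} = 4 - 2 Z^{2}$
$P{\left(4 \right)} \left(- \frac{863}{r{\left(X \right)}}\right) = 4 \left(-1 + 4\right) \left(- \frac{863}{4 - 2 \cdot 9^{2}}\right) = 4 \cdot 3 \left(- \frac{863}{4 - 162}\right) = 12 \left(- \frac{863}{4 - 162}\right) = 12 \left(- \frac{863}{-158}\right) = 12 \left(\left(-863\right) \left(- \frac{1}{158}\right)\right) = 12 \cdot \frac{863}{158} = \frac{5178}{79}$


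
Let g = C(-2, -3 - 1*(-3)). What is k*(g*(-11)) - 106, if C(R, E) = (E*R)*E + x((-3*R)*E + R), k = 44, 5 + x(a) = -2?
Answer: 3282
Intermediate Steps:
x(a) = -7 (x(a) = -5 - 2 = -7)
C(R, E) = -7 + R*E**2 (C(R, E) = (E*R)*E - 7 = R*E**2 - 7 = -7 + R*E**2)
g = -7 (g = -7 - 2*(-3 - 1*(-3))**2 = -7 - 2*(-3 + 3)**2 = -7 - 2*0**2 = -7 - 2*0 = -7 + 0 = -7)
k*(g*(-11)) - 106 = 44*(-7*(-11)) - 106 = 44*77 - 106 = 3388 - 106 = 3282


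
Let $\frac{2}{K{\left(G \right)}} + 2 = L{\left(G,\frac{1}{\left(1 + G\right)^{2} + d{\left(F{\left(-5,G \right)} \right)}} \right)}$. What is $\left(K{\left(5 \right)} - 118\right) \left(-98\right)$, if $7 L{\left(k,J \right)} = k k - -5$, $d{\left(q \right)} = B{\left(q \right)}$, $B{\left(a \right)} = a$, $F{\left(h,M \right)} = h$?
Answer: $\frac{45913}{4} \approx 11478.0$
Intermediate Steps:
$d{\left(q \right)} = q$
$L{\left(k,J \right)} = \frac{5}{7} + \frac{k^{2}}{7}$ ($L{\left(k,J \right)} = \frac{k k - -5}{7} = \frac{k^{2} + 5}{7} = \frac{5 + k^{2}}{7} = \frac{5}{7} + \frac{k^{2}}{7}$)
$K{\left(G \right)} = \frac{2}{- \frac{9}{7} + \frac{G^{2}}{7}}$ ($K{\left(G \right)} = \frac{2}{-2 + \left(\frac{5}{7} + \frac{G^{2}}{7}\right)} = \frac{2}{- \frac{9}{7} + \frac{G^{2}}{7}}$)
$\left(K{\left(5 \right)} - 118\right) \left(-98\right) = \left(\frac{14}{-9 + 5^{2}} - 118\right) \left(-98\right) = \left(\frac{14}{-9 + 25} - 118\right) \left(-98\right) = \left(\frac{14}{16} - 118\right) \left(-98\right) = \left(14 \cdot \frac{1}{16} - 118\right) \left(-98\right) = \left(\frac{7}{8} - 118\right) \left(-98\right) = \left(- \frac{937}{8}\right) \left(-98\right) = \frac{45913}{4}$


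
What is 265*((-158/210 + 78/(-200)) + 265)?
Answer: 29367353/420 ≈ 69922.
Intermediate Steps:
265*((-158/210 + 78/(-200)) + 265) = 265*((-158*1/210 + 78*(-1/200)) + 265) = 265*((-79/105 - 39/100) + 265) = 265*(-2399/2100 + 265) = 265*(554101/2100) = 29367353/420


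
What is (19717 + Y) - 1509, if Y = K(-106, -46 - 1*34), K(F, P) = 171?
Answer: 18379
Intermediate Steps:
Y = 171
(19717 + Y) - 1509 = (19717 + 171) - 1509 = 19888 - 1509 = 18379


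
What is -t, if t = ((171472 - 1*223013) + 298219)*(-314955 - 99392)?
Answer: 102210289266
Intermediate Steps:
t = -102210289266 (t = ((171472 - 223013) + 298219)*(-414347) = (-51541 + 298219)*(-414347) = 246678*(-414347) = -102210289266)
-t = -1*(-102210289266) = 102210289266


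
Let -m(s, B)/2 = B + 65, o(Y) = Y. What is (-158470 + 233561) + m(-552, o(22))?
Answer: 74917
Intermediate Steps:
m(s, B) = -130 - 2*B (m(s, B) = -2*(B + 65) = -2*(65 + B) = -130 - 2*B)
(-158470 + 233561) + m(-552, o(22)) = (-158470 + 233561) + (-130 - 2*22) = 75091 + (-130 - 44) = 75091 - 174 = 74917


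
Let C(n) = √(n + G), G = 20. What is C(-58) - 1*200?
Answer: -200 + I*√38 ≈ -200.0 + 6.1644*I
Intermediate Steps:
C(n) = √(20 + n) (C(n) = √(n + 20) = √(20 + n))
C(-58) - 1*200 = √(20 - 58) - 1*200 = √(-38) - 200 = I*√38 - 200 = -200 + I*√38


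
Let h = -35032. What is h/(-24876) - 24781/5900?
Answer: -102440839/36692100 ≈ -2.7919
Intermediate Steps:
h/(-24876) - 24781/5900 = -35032/(-24876) - 24781/5900 = -35032*(-1/24876) - 24781*1/5900 = 8758/6219 - 24781/5900 = -102440839/36692100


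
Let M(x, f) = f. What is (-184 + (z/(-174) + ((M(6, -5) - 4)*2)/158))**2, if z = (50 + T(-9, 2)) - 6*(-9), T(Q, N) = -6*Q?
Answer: 1617108982336/47238129 ≈ 34233.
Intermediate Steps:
z = 158 (z = (50 - 6*(-9)) - 6*(-9) = (50 + 54) + 54 = 104 + 54 = 158)
(-184 + (z/(-174) + ((M(6, -5) - 4)*2)/158))**2 = (-184 + (158/(-174) + ((-5 - 4)*2)/158))**2 = (-184 + (158*(-1/174) - 9*2*(1/158)))**2 = (-184 + (-79/87 - 18*1/158))**2 = (-184 + (-79/87 - 9/79))**2 = (-184 - 7024/6873)**2 = (-1271656/6873)**2 = 1617108982336/47238129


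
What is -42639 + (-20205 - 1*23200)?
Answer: -86044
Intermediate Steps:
-42639 + (-20205 - 1*23200) = -42639 + (-20205 - 23200) = -42639 - 43405 = -86044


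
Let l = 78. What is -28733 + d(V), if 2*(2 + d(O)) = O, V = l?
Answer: -28696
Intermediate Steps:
V = 78
d(O) = -2 + O/2
-28733 + d(V) = -28733 + (-2 + (½)*78) = -28733 + (-2 + 39) = -28733 + 37 = -28696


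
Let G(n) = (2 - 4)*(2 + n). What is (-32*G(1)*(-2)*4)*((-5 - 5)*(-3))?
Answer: -46080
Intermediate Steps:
G(n) = -4 - 2*n (G(n) = -2*(2 + n) = -4 - 2*n)
(-32*G(1)*(-2)*4)*((-5 - 5)*(-3)) = (-32*(-4 - 2*1)*(-2)*4)*((-5 - 5)*(-3)) = (-32*(-4 - 2)*(-2)*4)*(-10*(-3)) = -32*(-6*(-2))*4*30 = -384*4*30 = -32*48*30 = -1536*30 = -46080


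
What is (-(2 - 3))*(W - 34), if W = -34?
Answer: -68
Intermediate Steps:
(-(2 - 3))*(W - 34) = (-(2 - 3))*(-34 - 34) = -1*(-1)*(-68) = 1*(-68) = -68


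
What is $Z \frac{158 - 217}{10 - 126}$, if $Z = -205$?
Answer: $- \frac{12095}{116} \approx -104.27$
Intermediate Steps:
$Z \frac{158 - 217}{10 - 126} = - 205 \frac{158 - 217}{10 - 126} = - 205 \left(- \frac{59}{-116}\right) = - 205 \left(\left(-59\right) \left(- \frac{1}{116}\right)\right) = \left(-205\right) \frac{59}{116} = - \frac{12095}{116}$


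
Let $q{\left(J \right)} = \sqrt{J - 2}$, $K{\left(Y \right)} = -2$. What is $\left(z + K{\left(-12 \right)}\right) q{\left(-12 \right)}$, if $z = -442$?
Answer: $- 444 i \sqrt{14} \approx - 1661.3 i$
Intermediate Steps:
$q{\left(J \right)} = \sqrt{-2 + J}$
$\left(z + K{\left(-12 \right)}\right) q{\left(-12 \right)} = \left(-442 - 2\right) \sqrt{-2 - 12} = - 444 \sqrt{-14} = - 444 i \sqrt{14}$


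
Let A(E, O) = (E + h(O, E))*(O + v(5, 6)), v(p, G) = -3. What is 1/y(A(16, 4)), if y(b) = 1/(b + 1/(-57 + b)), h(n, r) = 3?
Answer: 721/38 ≈ 18.974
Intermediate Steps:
A(E, O) = (-3 + O)*(3 + E) (A(E, O) = (E + 3)*(O - 3) = (3 + E)*(-3 + O) = (-3 + O)*(3 + E))
1/y(A(16, 4)) = 1/((-57 + (-9 - 3*16 + 3*4 + 16*4))/(1 + (-9 - 3*16 + 3*4 + 16*4)**2 - 57*(-9 - 3*16 + 3*4 + 16*4))) = 1/((-57 + (-9 - 48 + 12 + 64))/(1 + (-9 - 48 + 12 + 64)**2 - 57*(-9 - 48 + 12 + 64))) = 1/((-57 + 19)/(1 + 19**2 - 57*19)) = 1/(-38/(1 + 361 - 1083)) = 1/(-38/(-721)) = 1/(-1/721*(-38)) = 1/(38/721) = 721/38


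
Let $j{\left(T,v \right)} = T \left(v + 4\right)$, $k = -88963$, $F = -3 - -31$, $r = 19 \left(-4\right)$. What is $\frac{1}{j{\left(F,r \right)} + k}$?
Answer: $- \frac{1}{90979} \approx -1.0992 \cdot 10^{-5}$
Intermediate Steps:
$r = -76$
$F = 28$ ($F = -3 + 31 = 28$)
$j{\left(T,v \right)} = T \left(4 + v\right)$
$\frac{1}{j{\left(F,r \right)} + k} = \frac{1}{28 \left(4 - 76\right) - 88963} = \frac{1}{28 \left(-72\right) - 88963} = \frac{1}{-2016 - 88963} = \frac{1}{-90979} = - \frac{1}{90979}$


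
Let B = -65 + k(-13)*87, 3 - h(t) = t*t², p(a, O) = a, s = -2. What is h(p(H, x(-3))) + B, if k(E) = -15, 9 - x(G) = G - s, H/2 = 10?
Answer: -9367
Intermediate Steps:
H = 20 (H = 2*10 = 20)
x(G) = 7 - G (x(G) = 9 - (G - 1*(-2)) = 9 - (G + 2) = 9 - (2 + G) = 9 + (-2 - G) = 7 - G)
h(t) = 3 - t³ (h(t) = 3 - t*t² = 3 - t³)
B = -1370 (B = -65 - 15*87 = -65 - 1305 = -1370)
h(p(H, x(-3))) + B = (3 - 1*20³) - 1370 = (3 - 1*8000) - 1370 = (3 - 8000) - 1370 = -7997 - 1370 = -9367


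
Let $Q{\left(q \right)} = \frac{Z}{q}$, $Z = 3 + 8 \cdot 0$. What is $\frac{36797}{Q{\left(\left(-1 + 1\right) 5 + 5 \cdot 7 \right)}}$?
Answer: $\frac{1287895}{3} \approx 4.293 \cdot 10^{5}$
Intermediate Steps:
$Z = 3$ ($Z = 3 + 0 = 3$)
$Q{\left(q \right)} = \frac{3}{q}$
$\frac{36797}{Q{\left(\left(-1 + 1\right) 5 + 5 \cdot 7 \right)}} = \frac{36797}{3 \frac{1}{\left(-1 + 1\right) 5 + 5 \cdot 7}} = \frac{36797}{3 \frac{1}{0 \cdot 5 + 35}} = \frac{36797}{3 \frac{1}{0 + 35}} = \frac{36797}{3 \cdot \frac{1}{35}} = \frac{36797}{\frac{3}{35}} = 36797 \cdot \frac{35}{3} = \frac{1287895}{3}$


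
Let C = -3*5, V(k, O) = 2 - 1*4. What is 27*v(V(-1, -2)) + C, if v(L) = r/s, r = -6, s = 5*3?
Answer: -129/5 ≈ -25.800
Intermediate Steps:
s = 15
V(k, O) = -2 (V(k, O) = 2 - 4 = -2)
v(L) = -2/5 (v(L) = -6/15 = -6*1/15 = -2/5)
C = -15
27*v(V(-1, -2)) + C = 27*(-2/5) - 15 = -54/5 - 15 = -129/5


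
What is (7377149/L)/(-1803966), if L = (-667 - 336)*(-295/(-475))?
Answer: 700829155/106753295982 ≈ 0.0065649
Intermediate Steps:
L = -59177/95 (L = -(-295885)*(-1)/475 = -1003*59/95 = -59177/95 ≈ -622.92)
(7377149/L)/(-1803966) = (7377149/(-59177/95))/(-1803966) = (7377149*(-95/59177))*(-1/1803966) = -700829155/59177*(-1/1803966) = 700829155/106753295982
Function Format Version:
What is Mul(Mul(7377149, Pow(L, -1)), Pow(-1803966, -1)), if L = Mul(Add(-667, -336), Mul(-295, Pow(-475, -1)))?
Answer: Rational(700829155, 106753295982) ≈ 0.0065649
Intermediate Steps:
L = Rational(-59177, 95) (L = Mul(-1003, Mul(-295, Rational(-1, 475))) = Mul(-1003, Rational(59, 95)) = Rational(-59177, 95) ≈ -622.92)
Mul(Mul(7377149, Pow(L, -1)), Pow(-1803966, -1)) = Mul(Mul(7377149, Pow(Rational(-59177, 95), -1)), Pow(-1803966, -1)) = Mul(Mul(7377149, Rational(-95, 59177)), Rational(-1, 1803966)) = Mul(Rational(-700829155, 59177), Rational(-1, 1803966)) = Rational(700829155, 106753295982)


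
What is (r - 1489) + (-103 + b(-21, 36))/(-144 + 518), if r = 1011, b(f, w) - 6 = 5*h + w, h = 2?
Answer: -10519/22 ≈ -478.14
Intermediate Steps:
b(f, w) = 16 + w (b(f, w) = 6 + (5*2 + w) = 6 + (10 + w) = 16 + w)
(r - 1489) + (-103 + b(-21, 36))/(-144 + 518) = (1011 - 1489) + (-103 + (16 + 36))/(-144 + 518) = -478 + (-103 + 52)/374 = -478 - 51*1/374 = -478 - 3/22 = -10519/22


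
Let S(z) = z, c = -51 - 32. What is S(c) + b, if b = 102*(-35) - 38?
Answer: -3691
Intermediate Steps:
c = -83
b = -3608 (b = -3570 - 38 = -3608)
S(c) + b = -83 - 3608 = -3691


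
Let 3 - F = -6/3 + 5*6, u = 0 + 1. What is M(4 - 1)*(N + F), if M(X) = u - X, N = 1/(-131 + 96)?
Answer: 1752/35 ≈ 50.057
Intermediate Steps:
u = 1
N = -1/35 (N = 1/(-35) = -1/35 ≈ -0.028571)
M(X) = 1 - X
F = -25 (F = 3 - (-6/3 + 5*6) = 3 - (-6*1/3 + 30) = 3 - (-2 + 30) = 3 - 1*28 = 3 - 28 = -25)
M(4 - 1)*(N + F) = (1 - (4 - 1))*(-1/35 - 25) = (1 - 1*3)*(-876/35) = (1 - 3)*(-876/35) = -2*(-876/35) = 1752/35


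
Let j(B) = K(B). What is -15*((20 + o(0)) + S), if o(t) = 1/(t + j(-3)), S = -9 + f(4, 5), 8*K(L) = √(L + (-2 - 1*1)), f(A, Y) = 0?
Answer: -165 + 20*I*√6 ≈ -165.0 + 48.99*I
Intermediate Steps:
K(L) = √(-3 + L)/8 (K(L) = √(L + (-2 - 1*1))/8 = √(L + (-2 - 1))/8 = √(L - 3)/8 = √(-3 + L)/8)
S = -9 (S = -9 + 0 = -9)
j(B) = √(-3 + B)/8
o(t) = 1/(t + I*√6/8) (o(t) = 1/(t + √(-3 - 3)/8) = 1/(t + √(-6)/8) = 1/(t + (I*√6)/8) = 1/(t + I*√6/8))
-15*((20 + o(0)) + S) = -15*((20 + 8/(8*0 + I*√6)) - 9) = -15*((20 + 8/(0 + I*√6)) - 9) = -15*((20 + 8/((I*√6))) - 9) = -15*((20 + 8*(-I*√6/6)) - 9) = -15*((20 - 4*I*√6/3) - 9) = -15*(11 - 4*I*√6/3) = -165 + 20*I*√6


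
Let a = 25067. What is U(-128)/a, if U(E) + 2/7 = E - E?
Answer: -2/175469 ≈ -1.1398e-5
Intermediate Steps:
U(E) = -2/7 (U(E) = -2/7 + (E - E) = -2/7 + 0 = -2/7)
U(-128)/a = -2/7/25067 = -2/7*1/25067 = -2/175469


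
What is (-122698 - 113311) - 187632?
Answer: -423641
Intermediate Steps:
(-122698 - 113311) - 187632 = -236009 - 187632 = -423641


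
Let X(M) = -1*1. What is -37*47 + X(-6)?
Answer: -1740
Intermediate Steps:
X(M) = -1
-37*47 + X(-6) = -37*47 - 1 = -1739 - 1 = -1740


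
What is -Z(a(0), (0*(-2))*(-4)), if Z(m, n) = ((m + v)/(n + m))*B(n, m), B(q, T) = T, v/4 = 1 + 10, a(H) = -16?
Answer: -28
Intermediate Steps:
v = 44 (v = 4*(1 + 10) = 4*11 = 44)
Z(m, n) = m*(44 + m)/(m + n) (Z(m, n) = ((m + 44)/(n + m))*m = ((44 + m)/(m + n))*m = m*(44 + m)/(m + n))
-Z(a(0), (0*(-2))*(-4)) = -(-16)*(44 - 16)/(-16 + (0*(-2))*(-4)) = -(-16)*28/(-16 + 0*(-4)) = -(-16)*28/(-16 + 0) = -(-16)*28/(-16) = -(-16)*(-1)*28/16 = -1*28 = -28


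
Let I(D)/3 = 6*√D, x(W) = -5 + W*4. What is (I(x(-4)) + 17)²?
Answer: -6515 + 612*I*√21 ≈ -6515.0 + 2804.5*I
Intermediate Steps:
x(W) = -5 + 4*W
I(D) = 18*√D (I(D) = 3*(6*√D) = 18*√D)
(I(x(-4)) + 17)² = (18*√(-5 + 4*(-4)) + 17)² = (18*√(-5 - 16) + 17)² = (18*√(-21) + 17)² = (18*(I*√21) + 17)² = (18*I*√21 + 17)² = (17 + 18*I*√21)²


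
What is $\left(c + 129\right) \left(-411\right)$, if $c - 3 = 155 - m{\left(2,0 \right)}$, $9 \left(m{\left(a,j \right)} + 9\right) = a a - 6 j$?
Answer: $- \frac{364420}{3} \approx -1.2147 \cdot 10^{5}$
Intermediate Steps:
$m{\left(a,j \right)} = -9 - \frac{2 j}{3} + \frac{a^{2}}{9}$ ($m{\left(a,j \right)} = -9 + \frac{a a - 6 j}{9} = -9 + \frac{a^{2} - 6 j}{9} = -9 + \left(- \frac{2 j}{3} + \frac{a^{2}}{9}\right) = -9 - \frac{2 j}{3} + \frac{a^{2}}{9}$)
$c = \frac{1499}{9}$ ($c = 3 - \left(-164 + 0 + \frac{4}{9}\right) = 3 + \left(155 - \left(-9 + 0 + \frac{1}{9} \cdot 4\right)\right) = 3 + \left(155 - \left(-9 + 0 + \frac{4}{9}\right)\right) = 3 + \left(155 - - \frac{77}{9}\right) = 3 + \left(155 + \frac{77}{9}\right) = 3 + \frac{1472}{9} = \frac{1499}{9} \approx 166.56$)
$\left(c + 129\right) \left(-411\right) = \left(\frac{1499}{9} + 129\right) \left(-411\right) = \frac{2660}{9} \left(-411\right) = - \frac{364420}{3}$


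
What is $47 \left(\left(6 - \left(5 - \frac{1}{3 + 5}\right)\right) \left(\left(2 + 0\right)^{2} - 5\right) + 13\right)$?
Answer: $\frac{4465}{8} \approx 558.13$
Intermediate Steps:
$47 \left(\left(6 - \left(5 - \frac{1}{3 + 5}\right)\right) \left(\left(2 + 0\right)^{2} - 5\right) + 13\right) = 47 \left(\left(6 - \left(5 - \frac{1}{8}\right)\right) \left(2^{2} - 5\right) + 13\right) = 47 \left(\left(6 + \left(\frac{1}{8} - 5\right)\right) \left(4 - 5\right) + 13\right) = 47 \left(\left(6 - \frac{39}{8}\right) \left(-1\right) + 13\right) = 47 \left(\frac{9}{8} \left(-1\right) + 13\right) = 47 \left(- \frac{9}{8} + 13\right) = 47 \cdot \frac{95}{8} = \frac{4465}{8}$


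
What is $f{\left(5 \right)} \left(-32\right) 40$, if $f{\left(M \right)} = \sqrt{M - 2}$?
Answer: $- 1280 \sqrt{3} \approx -2217.0$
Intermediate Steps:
$f{\left(M \right)} = \sqrt{-2 + M}$
$f{\left(5 \right)} \left(-32\right) 40 = \sqrt{-2 + 5} \left(-32\right) 40 = \sqrt{3} \left(-32\right) 40 = - 32 \sqrt{3} \cdot 40 = - 1280 \sqrt{3}$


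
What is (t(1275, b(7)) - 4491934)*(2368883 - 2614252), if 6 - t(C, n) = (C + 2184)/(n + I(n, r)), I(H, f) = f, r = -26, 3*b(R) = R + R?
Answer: 70536966217535/64 ≈ 1.1021e+12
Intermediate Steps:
b(R) = 2*R/3 (b(R) = (R + R)/3 = (2*R)/3 = 2*R/3)
t(C, n) = 6 - (2184 + C)/(-26 + n) (t(C, n) = 6 - (C + 2184)/(n - 26) = 6 - (2184 + C)/(-26 + n))
(t(1275, b(7)) - 4491934)*(2368883 - 2614252) = ((-2340 - 1*1275 + 6*((⅔)*7))/(-26 + (⅔)*7) - 4491934)*(2368883 - 2614252) = ((-2340 - 1275 + 6*(14/3))/(-26 + 14/3) - 4491934)*(-245369) = ((-2340 - 1275 + 28)/(-64/3) - 4491934)*(-245369) = (-3/64*(-3587) - 4491934)*(-245369) = (10761/64 - 4491934)*(-245369) = -287473015/64*(-245369) = 70536966217535/64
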